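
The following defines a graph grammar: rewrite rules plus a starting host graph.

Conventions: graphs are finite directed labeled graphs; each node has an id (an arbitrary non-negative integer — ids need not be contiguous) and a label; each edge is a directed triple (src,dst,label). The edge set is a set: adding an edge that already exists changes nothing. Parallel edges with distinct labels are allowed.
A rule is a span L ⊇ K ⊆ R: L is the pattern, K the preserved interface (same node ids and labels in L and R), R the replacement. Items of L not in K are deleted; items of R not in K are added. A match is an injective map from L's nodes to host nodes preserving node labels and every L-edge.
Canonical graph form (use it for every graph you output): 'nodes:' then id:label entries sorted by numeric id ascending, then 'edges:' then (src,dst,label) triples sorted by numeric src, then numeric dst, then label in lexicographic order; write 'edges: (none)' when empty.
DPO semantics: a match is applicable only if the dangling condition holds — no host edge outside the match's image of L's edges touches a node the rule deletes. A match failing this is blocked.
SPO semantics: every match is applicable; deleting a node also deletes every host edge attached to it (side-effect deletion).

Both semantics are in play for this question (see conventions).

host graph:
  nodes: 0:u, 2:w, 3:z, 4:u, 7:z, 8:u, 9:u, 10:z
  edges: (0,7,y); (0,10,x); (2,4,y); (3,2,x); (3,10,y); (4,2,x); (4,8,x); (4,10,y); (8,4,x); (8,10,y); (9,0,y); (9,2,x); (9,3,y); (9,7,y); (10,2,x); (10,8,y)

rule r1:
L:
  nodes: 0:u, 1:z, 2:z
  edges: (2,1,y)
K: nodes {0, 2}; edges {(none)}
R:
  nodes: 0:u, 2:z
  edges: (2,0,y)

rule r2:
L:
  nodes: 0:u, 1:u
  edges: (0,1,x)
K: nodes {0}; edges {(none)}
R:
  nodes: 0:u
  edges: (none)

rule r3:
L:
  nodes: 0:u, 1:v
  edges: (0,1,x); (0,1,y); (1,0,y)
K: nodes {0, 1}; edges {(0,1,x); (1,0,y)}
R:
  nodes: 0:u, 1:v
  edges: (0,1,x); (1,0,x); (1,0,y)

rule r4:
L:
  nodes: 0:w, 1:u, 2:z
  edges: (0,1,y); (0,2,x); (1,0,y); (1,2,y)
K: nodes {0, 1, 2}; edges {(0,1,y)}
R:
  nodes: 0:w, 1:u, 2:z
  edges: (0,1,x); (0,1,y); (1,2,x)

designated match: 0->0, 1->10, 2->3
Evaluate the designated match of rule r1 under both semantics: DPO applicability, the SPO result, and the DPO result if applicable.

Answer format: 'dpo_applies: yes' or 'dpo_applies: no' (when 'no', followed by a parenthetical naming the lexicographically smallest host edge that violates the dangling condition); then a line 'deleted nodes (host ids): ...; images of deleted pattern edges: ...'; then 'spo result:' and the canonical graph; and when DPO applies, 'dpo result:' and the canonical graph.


dpo_applies: no
(the rule deletes node 10, which keeps host edge (0,10,x) outside the match image — the dangling condition fails, DPO blocks; SPO proceeds and side-deletes such edges)
deleted nodes (host ids): 10; images of deleted pattern edges: (3,10,y)
spo result:
nodes: 0:u, 2:w, 3:z, 4:u, 7:z, 8:u, 9:u
edges: (0,7,y); (2,4,y); (3,0,y); (3,2,x); (4,2,x); (4,8,x); (8,4,x); (9,0,y); (9,2,x); (9,3,y); (9,7,y)


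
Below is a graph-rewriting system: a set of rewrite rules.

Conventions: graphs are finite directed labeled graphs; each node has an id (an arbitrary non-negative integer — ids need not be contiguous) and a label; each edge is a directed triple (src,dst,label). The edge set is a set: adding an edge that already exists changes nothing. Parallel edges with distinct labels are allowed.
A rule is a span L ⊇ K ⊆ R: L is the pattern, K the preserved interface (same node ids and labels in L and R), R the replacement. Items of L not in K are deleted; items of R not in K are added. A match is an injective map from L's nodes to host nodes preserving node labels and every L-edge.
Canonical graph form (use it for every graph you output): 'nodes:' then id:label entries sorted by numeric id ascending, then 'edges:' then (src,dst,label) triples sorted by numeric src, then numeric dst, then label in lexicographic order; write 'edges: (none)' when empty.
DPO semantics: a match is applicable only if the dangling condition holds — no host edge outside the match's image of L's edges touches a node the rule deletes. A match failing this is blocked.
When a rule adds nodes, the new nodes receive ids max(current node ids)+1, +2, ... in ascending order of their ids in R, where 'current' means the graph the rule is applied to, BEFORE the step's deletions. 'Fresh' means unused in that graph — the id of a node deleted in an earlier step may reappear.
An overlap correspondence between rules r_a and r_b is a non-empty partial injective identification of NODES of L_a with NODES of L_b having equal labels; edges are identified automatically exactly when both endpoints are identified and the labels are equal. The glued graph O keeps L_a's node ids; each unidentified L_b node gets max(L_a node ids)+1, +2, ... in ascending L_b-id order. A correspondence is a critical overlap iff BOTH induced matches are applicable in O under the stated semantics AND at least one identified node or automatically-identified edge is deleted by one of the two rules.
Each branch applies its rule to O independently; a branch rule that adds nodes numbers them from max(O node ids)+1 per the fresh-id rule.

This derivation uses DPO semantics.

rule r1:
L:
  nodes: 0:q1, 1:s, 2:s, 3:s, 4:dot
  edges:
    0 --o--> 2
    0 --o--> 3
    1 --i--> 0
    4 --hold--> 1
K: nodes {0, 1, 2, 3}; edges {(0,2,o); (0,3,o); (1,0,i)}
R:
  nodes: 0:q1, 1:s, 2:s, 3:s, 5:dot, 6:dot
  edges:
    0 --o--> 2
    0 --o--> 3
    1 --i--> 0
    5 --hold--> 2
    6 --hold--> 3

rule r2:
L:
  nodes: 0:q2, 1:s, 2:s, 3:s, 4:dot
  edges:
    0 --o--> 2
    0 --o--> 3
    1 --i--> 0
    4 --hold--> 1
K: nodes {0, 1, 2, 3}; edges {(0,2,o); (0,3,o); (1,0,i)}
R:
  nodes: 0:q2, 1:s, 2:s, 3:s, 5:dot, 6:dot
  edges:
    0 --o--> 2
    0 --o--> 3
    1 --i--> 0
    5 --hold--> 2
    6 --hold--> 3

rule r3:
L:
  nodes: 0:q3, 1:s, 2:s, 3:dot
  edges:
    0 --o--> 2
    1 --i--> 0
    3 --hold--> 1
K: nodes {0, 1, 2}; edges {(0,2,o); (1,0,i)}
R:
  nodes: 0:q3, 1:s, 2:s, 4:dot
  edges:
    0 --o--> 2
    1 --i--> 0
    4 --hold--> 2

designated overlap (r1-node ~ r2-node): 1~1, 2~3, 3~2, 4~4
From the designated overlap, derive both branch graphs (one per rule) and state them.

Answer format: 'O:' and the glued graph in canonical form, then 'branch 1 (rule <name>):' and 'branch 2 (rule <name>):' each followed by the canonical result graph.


O:
nodes: 0:q1, 1:s, 2:s, 3:s, 4:dot, 5:q2
edges: (0,2,o); (0,3,o); (1,0,i); (1,5,i); (4,1,hold); (5,2,o); (5,3,o)
branch 1 (rule r1):
nodes: 0:q1, 1:s, 2:s, 3:s, 5:q2, 6:dot, 7:dot
edges: (0,2,o); (0,3,o); (1,0,i); (1,5,i); (5,2,o); (5,3,o); (6,2,hold); (7,3,hold)
branch 2 (rule r2):
nodes: 0:q1, 1:s, 2:s, 3:s, 5:q2, 6:dot, 7:dot
edges: (0,2,o); (0,3,o); (1,0,i); (1,5,i); (5,2,o); (5,3,o); (6,3,hold); (7,2,hold)


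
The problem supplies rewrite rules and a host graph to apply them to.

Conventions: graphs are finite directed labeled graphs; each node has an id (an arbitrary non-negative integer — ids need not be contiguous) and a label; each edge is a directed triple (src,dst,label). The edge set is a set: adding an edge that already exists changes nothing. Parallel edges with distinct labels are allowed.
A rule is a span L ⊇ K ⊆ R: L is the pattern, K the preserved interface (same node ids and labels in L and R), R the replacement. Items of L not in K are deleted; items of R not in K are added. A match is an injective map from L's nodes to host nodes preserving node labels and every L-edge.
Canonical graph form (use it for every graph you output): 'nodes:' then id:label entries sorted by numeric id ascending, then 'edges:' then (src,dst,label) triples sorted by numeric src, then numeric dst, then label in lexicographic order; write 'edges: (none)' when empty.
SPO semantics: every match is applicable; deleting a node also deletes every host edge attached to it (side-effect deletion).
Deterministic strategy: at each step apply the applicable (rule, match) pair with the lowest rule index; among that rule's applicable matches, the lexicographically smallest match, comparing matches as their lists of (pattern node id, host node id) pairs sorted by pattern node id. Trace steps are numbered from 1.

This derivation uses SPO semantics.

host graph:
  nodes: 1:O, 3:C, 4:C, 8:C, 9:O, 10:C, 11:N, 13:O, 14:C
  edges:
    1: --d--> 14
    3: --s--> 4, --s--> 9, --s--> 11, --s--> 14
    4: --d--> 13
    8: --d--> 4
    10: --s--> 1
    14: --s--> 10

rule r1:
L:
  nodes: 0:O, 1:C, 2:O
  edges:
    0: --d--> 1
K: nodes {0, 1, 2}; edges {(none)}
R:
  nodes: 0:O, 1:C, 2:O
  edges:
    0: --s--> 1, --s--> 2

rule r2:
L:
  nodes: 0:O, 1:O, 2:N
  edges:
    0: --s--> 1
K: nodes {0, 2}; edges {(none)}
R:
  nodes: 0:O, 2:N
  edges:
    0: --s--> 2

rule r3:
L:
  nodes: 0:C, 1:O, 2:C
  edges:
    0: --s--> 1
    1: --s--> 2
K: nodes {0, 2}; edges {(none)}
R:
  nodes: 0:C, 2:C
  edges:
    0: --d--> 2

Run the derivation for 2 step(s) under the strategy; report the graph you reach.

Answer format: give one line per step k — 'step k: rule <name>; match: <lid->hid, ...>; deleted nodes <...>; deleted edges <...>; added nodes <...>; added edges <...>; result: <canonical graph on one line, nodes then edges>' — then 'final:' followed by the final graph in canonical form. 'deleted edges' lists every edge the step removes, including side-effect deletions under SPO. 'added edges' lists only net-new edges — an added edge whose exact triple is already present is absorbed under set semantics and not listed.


step 1: rule r1; match: 0->1, 1->14, 2->9; deleted nodes (none); deleted edges (1,14,d); added nodes (none); added edges (1,9,s); (1,14,s); result: nodes: 1:O, 3:C, 4:C, 8:C, 9:O, 10:C, 11:N, 13:O, 14:C edges: (1,9,s); (1,14,s); (3,4,s); (3,9,s); (3,11,s); (3,14,s); (4,13,d); (8,4,d); (10,1,s); (14,10,s)
step 2: rule r2; match: 0->1, 1->9, 2->11; deleted nodes 9; deleted edges (1,9,s); (3,9,s); added nodes (none); added edges (1,11,s); result: nodes: 1:O, 3:C, 4:C, 8:C, 10:C, 11:N, 13:O, 14:C edges: (1,11,s); (1,14,s); (3,4,s); (3,11,s); (3,14,s); (4,13,d); (8,4,d); (10,1,s); (14,10,s)
final:
nodes: 1:O, 3:C, 4:C, 8:C, 10:C, 11:N, 13:O, 14:C
edges: (1,11,s); (1,14,s); (3,4,s); (3,11,s); (3,14,s); (4,13,d); (8,4,d); (10,1,s); (14,10,s)


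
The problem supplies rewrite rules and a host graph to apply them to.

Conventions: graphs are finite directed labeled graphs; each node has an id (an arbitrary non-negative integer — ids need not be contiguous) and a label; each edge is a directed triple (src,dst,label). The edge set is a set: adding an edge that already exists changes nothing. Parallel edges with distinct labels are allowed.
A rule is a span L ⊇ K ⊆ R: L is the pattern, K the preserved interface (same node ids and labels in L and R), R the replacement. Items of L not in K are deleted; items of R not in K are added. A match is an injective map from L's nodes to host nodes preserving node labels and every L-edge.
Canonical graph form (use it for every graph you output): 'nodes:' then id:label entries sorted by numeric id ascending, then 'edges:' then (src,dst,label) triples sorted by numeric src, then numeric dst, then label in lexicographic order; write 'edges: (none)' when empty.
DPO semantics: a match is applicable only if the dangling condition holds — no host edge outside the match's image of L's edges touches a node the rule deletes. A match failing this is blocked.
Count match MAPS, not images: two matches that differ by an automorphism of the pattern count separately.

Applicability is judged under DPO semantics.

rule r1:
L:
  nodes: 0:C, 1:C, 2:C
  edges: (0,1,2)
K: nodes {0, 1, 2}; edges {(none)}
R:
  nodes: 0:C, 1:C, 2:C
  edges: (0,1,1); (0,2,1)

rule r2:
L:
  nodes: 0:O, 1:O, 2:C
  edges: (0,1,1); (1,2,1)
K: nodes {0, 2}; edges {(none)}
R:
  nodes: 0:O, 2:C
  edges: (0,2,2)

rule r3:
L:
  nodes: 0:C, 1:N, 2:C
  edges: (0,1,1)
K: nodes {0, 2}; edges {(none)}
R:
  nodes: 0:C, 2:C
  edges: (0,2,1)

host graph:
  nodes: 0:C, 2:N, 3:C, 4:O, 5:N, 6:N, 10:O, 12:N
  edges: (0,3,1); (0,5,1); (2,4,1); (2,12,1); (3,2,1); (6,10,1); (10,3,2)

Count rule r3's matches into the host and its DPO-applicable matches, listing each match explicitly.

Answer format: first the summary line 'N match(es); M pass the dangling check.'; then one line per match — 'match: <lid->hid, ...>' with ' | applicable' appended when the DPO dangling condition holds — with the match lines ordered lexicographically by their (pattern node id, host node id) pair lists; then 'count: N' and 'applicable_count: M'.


2 match(es); 1 pass the dangling check.
match: 0->0, 1->5, 2->3 | applicable
match: 0->3, 1->2, 2->0
count: 2
applicable_count: 1


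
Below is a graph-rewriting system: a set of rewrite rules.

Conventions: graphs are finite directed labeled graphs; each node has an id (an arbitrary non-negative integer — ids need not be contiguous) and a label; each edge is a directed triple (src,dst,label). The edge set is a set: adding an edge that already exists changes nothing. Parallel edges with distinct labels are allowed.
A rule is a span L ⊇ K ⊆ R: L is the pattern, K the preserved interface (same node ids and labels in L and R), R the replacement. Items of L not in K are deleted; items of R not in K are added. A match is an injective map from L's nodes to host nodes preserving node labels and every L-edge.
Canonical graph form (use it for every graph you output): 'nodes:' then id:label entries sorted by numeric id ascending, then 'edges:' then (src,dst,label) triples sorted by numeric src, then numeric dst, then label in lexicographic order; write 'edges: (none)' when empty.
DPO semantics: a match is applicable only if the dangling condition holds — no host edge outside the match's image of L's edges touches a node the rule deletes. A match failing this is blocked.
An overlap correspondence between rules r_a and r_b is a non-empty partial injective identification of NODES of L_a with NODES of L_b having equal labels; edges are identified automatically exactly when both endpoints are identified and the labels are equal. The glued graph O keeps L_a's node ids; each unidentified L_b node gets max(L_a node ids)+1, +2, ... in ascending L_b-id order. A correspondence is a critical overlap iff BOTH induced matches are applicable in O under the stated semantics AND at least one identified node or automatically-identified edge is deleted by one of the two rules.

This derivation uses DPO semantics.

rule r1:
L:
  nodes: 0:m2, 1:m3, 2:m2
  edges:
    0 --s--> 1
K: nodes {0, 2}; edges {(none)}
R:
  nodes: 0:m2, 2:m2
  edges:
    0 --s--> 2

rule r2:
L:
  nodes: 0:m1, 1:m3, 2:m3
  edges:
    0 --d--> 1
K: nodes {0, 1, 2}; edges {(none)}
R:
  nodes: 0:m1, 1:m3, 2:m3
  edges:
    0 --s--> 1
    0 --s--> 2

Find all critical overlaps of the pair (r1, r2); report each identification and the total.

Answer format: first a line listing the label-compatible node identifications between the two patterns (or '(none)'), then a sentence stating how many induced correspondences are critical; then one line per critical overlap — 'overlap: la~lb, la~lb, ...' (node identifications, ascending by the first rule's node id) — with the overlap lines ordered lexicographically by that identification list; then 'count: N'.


label-compatible node identifications between L(r1) and L(r2): 1~1, 1~2
1 of the induced correspondences is a critical overlap of r1 and r2.
overlap: 1~2
count: 1


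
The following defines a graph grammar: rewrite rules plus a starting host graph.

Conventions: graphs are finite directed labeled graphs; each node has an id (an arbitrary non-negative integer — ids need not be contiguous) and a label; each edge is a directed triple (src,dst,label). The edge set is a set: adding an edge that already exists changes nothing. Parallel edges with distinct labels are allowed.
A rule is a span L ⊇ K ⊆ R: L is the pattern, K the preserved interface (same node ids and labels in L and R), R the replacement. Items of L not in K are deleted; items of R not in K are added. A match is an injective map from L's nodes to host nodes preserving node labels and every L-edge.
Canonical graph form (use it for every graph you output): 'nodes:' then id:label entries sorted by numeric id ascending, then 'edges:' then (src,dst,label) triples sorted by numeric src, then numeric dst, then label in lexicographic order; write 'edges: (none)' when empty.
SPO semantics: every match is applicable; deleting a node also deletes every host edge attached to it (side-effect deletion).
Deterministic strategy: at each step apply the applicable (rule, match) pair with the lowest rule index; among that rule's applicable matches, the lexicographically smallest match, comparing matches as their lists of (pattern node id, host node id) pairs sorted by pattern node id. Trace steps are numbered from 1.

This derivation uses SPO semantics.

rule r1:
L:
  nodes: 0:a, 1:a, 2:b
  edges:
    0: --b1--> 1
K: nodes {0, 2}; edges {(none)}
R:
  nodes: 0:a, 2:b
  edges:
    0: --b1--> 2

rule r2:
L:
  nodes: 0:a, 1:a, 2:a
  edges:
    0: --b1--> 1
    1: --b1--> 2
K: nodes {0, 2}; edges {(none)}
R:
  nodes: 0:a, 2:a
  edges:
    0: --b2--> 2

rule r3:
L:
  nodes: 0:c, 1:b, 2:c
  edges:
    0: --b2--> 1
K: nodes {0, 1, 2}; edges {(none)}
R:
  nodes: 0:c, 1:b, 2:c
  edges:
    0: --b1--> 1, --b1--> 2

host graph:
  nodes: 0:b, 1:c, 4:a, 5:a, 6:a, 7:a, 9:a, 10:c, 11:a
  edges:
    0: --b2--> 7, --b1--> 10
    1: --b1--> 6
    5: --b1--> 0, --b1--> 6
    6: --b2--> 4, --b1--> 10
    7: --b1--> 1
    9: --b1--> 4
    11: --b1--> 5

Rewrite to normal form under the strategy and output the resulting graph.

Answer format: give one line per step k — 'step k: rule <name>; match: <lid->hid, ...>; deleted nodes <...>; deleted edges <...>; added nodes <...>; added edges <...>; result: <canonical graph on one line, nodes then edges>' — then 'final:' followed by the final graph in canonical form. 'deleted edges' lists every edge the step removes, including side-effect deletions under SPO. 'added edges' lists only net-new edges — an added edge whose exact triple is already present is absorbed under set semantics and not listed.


step 1: rule r1; match: 0->5, 1->6, 2->0; deleted nodes 6; deleted edges (1,6,b1); (5,6,b1); (6,4,b2); (6,10,b1); added nodes (none); added edges (none); result: nodes: 0:b, 1:c, 4:a, 5:a, 7:a, 9:a, 10:c, 11:a edges: (0,7,b2); (0,10,b1); (5,0,b1); (7,1,b1); (9,4,b1); (11,5,b1)
step 2: rule r1; match: 0->9, 1->4, 2->0; deleted nodes 4; deleted edges (9,4,b1); added nodes (none); added edges (9,0,b1); result: nodes: 0:b, 1:c, 5:a, 7:a, 9:a, 10:c, 11:a edges: (0,7,b2); (0,10,b1); (5,0,b1); (7,1,b1); (9,0,b1); (11,5,b1)
step 3: rule r1; match: 0->11, 1->5, 2->0; deleted nodes 5; deleted edges (5,0,b1); (11,5,b1); added nodes (none); added edges (11,0,b1); result: nodes: 0:b, 1:c, 7:a, 9:a, 10:c, 11:a edges: (0,7,b2); (0,10,b1); (7,1,b1); (9,0,b1); (11,0,b1)
final:
nodes: 0:b, 1:c, 7:a, 9:a, 10:c, 11:a
edges: (0,7,b2); (0,10,b1); (7,1,b1); (9,0,b1); (11,0,b1)


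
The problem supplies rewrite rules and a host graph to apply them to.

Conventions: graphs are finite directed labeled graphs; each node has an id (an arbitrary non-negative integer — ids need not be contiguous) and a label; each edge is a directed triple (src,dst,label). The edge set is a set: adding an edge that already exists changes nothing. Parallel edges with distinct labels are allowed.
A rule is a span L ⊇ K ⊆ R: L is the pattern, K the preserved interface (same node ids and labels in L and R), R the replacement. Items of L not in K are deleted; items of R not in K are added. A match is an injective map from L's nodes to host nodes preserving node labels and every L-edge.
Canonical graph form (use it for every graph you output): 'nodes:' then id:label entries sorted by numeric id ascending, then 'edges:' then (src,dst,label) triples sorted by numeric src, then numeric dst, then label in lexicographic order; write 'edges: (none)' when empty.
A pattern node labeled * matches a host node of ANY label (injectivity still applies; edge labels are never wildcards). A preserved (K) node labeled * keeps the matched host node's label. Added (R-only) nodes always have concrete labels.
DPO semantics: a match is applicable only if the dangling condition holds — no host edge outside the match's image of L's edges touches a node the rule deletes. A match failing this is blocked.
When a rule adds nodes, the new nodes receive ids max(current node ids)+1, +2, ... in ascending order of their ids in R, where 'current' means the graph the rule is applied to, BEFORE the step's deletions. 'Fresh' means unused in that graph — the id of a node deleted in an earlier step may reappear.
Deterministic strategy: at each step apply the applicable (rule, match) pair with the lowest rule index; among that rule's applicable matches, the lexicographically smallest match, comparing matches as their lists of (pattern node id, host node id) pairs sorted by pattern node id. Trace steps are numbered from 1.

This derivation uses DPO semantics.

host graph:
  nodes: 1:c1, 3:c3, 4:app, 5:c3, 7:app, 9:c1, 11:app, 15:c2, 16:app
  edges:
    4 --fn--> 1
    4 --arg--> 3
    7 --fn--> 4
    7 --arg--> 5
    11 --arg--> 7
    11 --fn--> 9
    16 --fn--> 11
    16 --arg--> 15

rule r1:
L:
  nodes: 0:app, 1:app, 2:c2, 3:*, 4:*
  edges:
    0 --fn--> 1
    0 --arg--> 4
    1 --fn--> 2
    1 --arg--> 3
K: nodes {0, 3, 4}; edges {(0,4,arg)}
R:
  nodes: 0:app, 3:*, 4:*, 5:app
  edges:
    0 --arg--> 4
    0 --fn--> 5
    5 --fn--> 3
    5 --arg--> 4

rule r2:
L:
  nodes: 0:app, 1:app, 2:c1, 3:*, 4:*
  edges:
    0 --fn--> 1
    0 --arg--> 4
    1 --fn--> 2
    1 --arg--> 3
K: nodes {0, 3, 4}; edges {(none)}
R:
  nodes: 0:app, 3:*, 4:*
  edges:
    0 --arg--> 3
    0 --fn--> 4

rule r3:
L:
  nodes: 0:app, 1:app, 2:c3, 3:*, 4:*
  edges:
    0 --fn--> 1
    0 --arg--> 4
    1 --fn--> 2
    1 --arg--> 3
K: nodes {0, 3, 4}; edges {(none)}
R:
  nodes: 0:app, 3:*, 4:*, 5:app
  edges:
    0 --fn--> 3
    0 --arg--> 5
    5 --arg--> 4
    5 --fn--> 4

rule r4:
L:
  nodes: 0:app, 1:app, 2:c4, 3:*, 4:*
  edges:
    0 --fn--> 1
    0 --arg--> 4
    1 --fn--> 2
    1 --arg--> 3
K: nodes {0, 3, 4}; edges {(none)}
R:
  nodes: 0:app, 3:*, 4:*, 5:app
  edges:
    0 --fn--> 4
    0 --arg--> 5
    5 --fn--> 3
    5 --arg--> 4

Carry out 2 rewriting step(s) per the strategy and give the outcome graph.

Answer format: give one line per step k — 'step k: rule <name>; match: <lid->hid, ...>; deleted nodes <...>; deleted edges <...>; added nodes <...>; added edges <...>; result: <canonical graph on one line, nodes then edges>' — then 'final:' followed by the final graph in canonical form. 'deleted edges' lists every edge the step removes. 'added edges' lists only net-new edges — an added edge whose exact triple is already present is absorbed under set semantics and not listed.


step 1: rule r2; match: 0->7, 1->4, 2->1, 3->3, 4->5; deleted nodes 1, 4; deleted edges (4,1,fn); (4,3,arg); (7,4,fn); (7,5,arg); added nodes (none); added edges (7,3,arg); (7,5,fn); result: nodes: 3:c3, 5:c3, 7:app, 9:c1, 11:app, 15:c2, 16:app edges: (7,3,arg); (7,5,fn); (11,7,arg); (11,9,fn); (16,11,fn); (16,15,arg)
step 2: rule r2; match: 0->16, 1->11, 2->9, 3->7, 4->15; deleted nodes 9, 11; deleted edges (11,7,arg); (11,9,fn); (16,11,fn); (16,15,arg); added nodes (none); added edges (16,7,arg); (16,15,fn); result: nodes: 3:c3, 5:c3, 7:app, 15:c2, 16:app edges: (7,3,arg); (7,5,fn); (16,7,arg); (16,15,fn)
final:
nodes: 3:c3, 5:c3, 7:app, 15:c2, 16:app
edges: (7,3,arg); (7,5,fn); (16,7,arg); (16,15,fn)


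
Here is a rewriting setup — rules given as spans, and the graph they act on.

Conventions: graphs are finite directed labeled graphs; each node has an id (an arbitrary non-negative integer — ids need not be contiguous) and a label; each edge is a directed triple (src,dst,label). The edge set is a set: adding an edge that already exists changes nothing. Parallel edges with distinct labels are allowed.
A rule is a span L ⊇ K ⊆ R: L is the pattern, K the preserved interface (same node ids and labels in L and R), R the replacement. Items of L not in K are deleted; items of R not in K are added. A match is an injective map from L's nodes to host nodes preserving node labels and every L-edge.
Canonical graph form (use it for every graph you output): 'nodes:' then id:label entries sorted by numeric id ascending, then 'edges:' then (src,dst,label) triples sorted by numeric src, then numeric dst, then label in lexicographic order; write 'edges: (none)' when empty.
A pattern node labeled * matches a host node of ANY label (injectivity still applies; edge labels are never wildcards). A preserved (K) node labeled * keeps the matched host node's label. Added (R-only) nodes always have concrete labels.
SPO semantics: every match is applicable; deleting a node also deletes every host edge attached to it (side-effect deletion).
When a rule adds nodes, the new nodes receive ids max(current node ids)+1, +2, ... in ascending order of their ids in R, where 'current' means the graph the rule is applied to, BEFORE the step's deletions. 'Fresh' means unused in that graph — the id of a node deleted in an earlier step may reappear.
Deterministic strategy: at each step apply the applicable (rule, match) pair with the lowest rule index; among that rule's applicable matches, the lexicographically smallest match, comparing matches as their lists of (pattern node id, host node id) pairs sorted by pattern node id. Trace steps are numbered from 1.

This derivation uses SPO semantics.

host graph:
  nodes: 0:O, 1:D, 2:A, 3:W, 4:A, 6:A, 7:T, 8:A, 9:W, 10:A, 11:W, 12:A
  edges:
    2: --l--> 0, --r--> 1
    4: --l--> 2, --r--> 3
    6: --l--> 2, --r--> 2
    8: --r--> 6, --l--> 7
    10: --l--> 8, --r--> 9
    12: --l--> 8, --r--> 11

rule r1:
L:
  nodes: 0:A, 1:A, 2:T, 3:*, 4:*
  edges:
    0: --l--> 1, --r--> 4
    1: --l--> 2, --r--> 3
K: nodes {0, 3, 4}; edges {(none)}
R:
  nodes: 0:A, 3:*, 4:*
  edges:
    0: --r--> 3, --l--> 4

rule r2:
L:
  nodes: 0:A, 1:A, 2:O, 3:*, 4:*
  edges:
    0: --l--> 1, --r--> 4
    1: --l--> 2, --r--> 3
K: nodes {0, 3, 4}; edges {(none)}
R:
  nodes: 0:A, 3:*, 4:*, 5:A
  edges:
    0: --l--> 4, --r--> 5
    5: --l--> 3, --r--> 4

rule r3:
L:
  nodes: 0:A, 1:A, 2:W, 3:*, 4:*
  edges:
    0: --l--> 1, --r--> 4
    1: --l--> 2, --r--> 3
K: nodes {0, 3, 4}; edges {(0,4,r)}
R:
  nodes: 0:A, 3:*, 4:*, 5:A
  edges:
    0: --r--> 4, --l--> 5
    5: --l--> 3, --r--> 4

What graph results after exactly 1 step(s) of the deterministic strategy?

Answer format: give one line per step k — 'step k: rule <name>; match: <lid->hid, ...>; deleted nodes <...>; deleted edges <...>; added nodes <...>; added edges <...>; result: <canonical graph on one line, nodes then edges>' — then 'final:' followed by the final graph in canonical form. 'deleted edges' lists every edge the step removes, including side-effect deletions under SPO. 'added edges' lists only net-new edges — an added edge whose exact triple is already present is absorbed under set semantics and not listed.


step 1: rule r1; match: 0->10, 1->8, 2->7, 3->6, 4->9; deleted nodes 7, 8; deleted edges (8,6,r); (8,7,l); (10,8,l); (10,9,r); (12,8,l); added nodes (none); added edges (10,6,r); (10,9,l); result: nodes: 0:O, 1:D, 2:A, 3:W, 4:A, 6:A, 9:W, 10:A, 11:W, 12:A edges: (2,0,l); (2,1,r); (4,2,l); (4,3,r); (6,2,l); (6,2,r); (10,6,r); (10,9,l); (12,11,r)
final:
nodes: 0:O, 1:D, 2:A, 3:W, 4:A, 6:A, 9:W, 10:A, 11:W, 12:A
edges: (2,0,l); (2,1,r); (4,2,l); (4,3,r); (6,2,l); (6,2,r); (10,6,r); (10,9,l); (12,11,r)


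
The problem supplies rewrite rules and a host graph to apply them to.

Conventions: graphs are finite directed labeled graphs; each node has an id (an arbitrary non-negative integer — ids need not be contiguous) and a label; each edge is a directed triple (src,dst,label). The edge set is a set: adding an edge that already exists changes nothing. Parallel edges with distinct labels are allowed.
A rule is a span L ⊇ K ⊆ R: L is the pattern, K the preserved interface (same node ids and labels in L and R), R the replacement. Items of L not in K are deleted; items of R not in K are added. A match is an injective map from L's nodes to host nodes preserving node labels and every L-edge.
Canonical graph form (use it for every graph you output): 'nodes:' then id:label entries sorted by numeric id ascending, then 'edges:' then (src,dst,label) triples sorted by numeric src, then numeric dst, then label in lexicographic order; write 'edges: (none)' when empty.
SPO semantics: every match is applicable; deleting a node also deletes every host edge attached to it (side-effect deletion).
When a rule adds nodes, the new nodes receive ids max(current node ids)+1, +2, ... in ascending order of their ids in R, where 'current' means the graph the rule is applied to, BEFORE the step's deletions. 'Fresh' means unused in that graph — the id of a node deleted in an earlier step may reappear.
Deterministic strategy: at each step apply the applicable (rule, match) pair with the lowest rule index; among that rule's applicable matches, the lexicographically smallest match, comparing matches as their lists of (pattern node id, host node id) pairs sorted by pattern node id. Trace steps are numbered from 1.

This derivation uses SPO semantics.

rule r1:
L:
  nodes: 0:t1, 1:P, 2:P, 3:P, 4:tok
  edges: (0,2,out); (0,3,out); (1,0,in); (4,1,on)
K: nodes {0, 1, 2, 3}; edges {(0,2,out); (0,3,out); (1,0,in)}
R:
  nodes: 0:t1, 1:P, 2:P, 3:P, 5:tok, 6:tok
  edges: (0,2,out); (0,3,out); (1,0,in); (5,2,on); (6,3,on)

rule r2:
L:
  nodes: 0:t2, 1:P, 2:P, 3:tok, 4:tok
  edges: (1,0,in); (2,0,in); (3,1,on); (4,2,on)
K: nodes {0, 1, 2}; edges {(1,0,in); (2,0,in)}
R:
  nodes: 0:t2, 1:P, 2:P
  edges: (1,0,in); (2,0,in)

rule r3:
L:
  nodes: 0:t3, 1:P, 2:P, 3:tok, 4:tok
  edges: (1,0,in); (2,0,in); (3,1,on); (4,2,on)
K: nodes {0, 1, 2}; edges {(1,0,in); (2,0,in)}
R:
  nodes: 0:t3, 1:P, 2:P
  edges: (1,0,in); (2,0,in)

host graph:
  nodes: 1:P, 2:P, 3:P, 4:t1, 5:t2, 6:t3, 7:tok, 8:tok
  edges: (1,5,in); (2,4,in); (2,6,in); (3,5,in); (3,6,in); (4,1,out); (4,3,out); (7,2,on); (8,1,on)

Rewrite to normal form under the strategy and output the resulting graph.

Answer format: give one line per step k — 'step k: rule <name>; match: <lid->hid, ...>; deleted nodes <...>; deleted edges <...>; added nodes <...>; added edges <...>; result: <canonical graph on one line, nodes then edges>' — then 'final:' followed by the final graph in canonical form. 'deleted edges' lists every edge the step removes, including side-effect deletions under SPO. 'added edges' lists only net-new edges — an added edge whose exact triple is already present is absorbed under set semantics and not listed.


step 1: rule r1; match: 0->4, 1->2, 2->1, 3->3, 4->7; deleted nodes 7; deleted edges (7,2,on); added nodes 9, 10; added edges (9,1,on); (10,3,on); result: nodes: 1:P, 2:P, 3:P, 4:t1, 5:t2, 6:t3, 8:tok, 9:tok, 10:tok edges: (1,5,in); (2,4,in); (2,6,in); (3,5,in); (3,6,in); (4,1,out); (4,3,out); (8,1,on); (9,1,on); (10,3,on)
step 2: rule r2; match: 0->5, 1->1, 2->3, 3->8, 4->10; deleted nodes 8, 10; deleted edges (8,1,on); (10,3,on); added nodes (none); added edges (none); result: nodes: 1:P, 2:P, 3:P, 4:t1, 5:t2, 6:t3, 9:tok edges: (1,5,in); (2,4,in); (2,6,in); (3,5,in); (3,6,in); (4,1,out); (4,3,out); (9,1,on)
final:
nodes: 1:P, 2:P, 3:P, 4:t1, 5:t2, 6:t3, 9:tok
edges: (1,5,in); (2,4,in); (2,6,in); (3,5,in); (3,6,in); (4,1,out); (4,3,out); (9,1,on)


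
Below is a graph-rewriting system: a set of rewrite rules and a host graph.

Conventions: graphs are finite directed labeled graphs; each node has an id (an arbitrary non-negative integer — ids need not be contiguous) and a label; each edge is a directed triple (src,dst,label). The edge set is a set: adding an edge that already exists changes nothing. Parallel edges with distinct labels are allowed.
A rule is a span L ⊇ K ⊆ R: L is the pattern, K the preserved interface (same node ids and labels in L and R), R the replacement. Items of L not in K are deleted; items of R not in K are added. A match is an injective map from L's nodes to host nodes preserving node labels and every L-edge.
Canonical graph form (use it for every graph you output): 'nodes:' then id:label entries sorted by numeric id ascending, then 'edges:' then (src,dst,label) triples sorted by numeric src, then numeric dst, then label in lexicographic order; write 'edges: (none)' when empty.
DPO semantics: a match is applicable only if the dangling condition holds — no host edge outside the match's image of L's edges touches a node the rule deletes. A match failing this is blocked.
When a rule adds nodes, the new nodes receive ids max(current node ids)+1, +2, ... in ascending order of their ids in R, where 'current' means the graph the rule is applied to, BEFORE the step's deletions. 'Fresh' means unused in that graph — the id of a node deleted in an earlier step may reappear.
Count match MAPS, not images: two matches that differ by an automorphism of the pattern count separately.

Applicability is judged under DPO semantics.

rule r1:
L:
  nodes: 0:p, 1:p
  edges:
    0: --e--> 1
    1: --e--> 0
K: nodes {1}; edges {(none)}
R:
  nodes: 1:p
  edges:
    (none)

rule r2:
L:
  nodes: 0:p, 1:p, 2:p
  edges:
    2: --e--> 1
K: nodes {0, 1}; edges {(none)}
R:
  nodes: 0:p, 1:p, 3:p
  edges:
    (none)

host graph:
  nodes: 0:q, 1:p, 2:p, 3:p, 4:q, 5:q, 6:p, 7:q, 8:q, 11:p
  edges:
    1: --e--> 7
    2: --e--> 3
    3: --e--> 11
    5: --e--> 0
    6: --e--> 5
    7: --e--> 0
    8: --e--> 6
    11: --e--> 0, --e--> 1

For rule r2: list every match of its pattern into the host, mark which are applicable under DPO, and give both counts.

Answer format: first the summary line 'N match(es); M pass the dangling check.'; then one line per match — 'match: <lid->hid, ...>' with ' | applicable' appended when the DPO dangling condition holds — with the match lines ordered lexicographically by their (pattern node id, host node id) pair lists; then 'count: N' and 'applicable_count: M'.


9 match(es); 3 pass the dangling check.
match: 0->1, 1->3, 2->2 | applicable
match: 0->1, 1->11, 2->3
match: 0->2, 1->1, 2->11
match: 0->2, 1->11, 2->3
match: 0->3, 1->1, 2->11
match: 0->6, 1->1, 2->11
match: 0->6, 1->3, 2->2 | applicable
match: 0->6, 1->11, 2->3
match: 0->11, 1->3, 2->2 | applicable
count: 9
applicable_count: 3


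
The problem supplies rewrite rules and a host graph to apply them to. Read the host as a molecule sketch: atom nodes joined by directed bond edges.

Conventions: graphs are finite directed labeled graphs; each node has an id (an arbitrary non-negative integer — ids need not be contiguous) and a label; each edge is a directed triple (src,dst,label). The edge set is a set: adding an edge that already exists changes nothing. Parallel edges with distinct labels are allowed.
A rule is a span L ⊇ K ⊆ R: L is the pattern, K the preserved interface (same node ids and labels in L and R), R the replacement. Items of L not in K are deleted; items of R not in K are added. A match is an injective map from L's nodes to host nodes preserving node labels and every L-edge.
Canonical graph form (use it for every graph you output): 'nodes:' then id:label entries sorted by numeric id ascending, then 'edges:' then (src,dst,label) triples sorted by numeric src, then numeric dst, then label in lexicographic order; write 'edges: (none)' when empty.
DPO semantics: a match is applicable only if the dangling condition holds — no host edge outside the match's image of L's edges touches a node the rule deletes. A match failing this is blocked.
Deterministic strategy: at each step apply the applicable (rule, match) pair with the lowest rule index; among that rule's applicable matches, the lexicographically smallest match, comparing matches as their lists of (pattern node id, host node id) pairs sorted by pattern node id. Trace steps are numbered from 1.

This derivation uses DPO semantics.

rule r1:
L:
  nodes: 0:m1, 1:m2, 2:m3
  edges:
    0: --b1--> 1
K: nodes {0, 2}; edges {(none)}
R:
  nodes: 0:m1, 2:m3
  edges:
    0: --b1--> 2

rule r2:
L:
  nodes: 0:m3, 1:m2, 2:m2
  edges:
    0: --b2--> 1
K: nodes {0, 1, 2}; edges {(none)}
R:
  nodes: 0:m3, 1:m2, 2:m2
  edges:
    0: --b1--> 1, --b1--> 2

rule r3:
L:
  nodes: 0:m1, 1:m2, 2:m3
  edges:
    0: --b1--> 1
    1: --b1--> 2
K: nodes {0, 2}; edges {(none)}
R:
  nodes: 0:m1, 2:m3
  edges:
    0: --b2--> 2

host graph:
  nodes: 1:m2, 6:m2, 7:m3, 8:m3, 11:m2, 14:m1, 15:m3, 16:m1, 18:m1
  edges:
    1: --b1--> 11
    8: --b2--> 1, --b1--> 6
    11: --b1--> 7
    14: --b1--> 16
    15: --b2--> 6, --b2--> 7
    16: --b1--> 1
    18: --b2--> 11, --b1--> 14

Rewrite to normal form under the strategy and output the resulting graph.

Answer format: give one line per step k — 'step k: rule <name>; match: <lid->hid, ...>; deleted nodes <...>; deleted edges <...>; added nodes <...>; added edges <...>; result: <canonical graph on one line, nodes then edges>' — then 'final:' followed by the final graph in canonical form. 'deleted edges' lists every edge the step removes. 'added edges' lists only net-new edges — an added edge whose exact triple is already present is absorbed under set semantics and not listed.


step 1: rule r2; match: 0->8, 1->1, 2->6; deleted nodes (none); deleted edges (8,1,b2); added nodes (none); added edges (8,1,b1); result: nodes: 1:m2, 6:m2, 7:m3, 8:m3, 11:m2, 14:m1, 15:m3, 16:m1, 18:m1 edges: (1,11,b1); (8,1,b1); (8,6,b1); (11,7,b1); (14,16,b1); (15,6,b2); (15,7,b2); (16,1,b1); (18,11,b2); (18,14,b1)
step 2: rule r2; match: 0->15, 1->6, 2->1; deleted nodes (none); deleted edges (15,6,b2); added nodes (none); added edges (15,1,b1); (15,6,b1); result: nodes: 1:m2, 6:m2, 7:m3, 8:m3, 11:m2, 14:m1, 15:m3, 16:m1, 18:m1 edges: (1,11,b1); (8,1,b1); (8,6,b1); (11,7,b1); (14,16,b1); (15,1,b1); (15,6,b1); (15,7,b2); (16,1,b1); (18,11,b2); (18,14,b1)
final:
nodes: 1:m2, 6:m2, 7:m3, 8:m3, 11:m2, 14:m1, 15:m3, 16:m1, 18:m1
edges: (1,11,b1); (8,1,b1); (8,6,b1); (11,7,b1); (14,16,b1); (15,1,b1); (15,6,b1); (15,7,b2); (16,1,b1); (18,11,b2); (18,14,b1)


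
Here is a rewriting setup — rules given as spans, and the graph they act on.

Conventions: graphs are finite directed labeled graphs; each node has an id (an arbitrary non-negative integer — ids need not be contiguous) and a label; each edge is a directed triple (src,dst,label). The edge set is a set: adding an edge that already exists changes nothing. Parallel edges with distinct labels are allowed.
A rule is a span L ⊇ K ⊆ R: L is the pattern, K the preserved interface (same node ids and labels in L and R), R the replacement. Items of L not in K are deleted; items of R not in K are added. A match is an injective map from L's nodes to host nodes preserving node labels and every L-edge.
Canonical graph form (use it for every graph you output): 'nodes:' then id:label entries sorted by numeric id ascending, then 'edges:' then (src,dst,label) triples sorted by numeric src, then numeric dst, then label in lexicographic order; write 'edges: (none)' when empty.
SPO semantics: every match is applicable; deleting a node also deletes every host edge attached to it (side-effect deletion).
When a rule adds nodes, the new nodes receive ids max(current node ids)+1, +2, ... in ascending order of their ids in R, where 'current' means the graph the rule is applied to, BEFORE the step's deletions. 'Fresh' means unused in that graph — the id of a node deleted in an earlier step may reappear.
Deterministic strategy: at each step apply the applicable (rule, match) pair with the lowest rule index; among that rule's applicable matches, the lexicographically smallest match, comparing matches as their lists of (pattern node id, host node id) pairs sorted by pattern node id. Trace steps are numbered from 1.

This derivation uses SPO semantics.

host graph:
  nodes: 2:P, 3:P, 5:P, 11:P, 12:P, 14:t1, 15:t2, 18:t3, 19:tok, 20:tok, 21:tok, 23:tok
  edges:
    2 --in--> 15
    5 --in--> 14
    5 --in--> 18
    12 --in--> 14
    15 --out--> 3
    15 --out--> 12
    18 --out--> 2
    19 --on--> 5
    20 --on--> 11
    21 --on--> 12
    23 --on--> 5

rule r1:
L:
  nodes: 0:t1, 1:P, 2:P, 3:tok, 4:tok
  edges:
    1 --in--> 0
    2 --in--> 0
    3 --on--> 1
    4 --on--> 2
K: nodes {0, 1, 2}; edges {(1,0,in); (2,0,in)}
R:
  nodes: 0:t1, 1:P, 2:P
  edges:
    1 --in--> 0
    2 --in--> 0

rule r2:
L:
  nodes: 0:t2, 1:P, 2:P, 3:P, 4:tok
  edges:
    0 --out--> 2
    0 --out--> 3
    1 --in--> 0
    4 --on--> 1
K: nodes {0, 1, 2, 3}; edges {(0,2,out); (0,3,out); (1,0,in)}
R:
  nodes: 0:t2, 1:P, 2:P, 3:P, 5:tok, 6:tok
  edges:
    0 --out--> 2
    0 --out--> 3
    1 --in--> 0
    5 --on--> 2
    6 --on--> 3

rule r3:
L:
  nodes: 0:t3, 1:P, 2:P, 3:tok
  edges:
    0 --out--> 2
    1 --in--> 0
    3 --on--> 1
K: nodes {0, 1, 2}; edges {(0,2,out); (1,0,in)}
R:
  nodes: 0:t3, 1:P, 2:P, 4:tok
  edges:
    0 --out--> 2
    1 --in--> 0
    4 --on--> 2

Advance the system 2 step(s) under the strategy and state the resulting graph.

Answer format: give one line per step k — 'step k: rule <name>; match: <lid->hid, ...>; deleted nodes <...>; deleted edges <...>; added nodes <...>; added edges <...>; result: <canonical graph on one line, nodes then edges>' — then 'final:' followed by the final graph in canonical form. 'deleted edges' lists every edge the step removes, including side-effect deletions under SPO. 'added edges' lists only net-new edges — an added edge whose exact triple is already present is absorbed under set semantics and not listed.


step 1: rule r1; match: 0->14, 1->5, 2->12, 3->19, 4->21; deleted nodes 19, 21; deleted edges (19,5,on); (21,12,on); added nodes (none); added edges (none); result: nodes: 2:P, 3:P, 5:P, 11:P, 12:P, 14:t1, 15:t2, 18:t3, 20:tok, 23:tok edges: (2,15,in); (5,14,in); (5,18,in); (12,14,in); (15,3,out); (15,12,out); (18,2,out); (20,11,on); (23,5,on)
step 2: rule r3; match: 0->18, 1->5, 2->2, 3->23; deleted nodes 23; deleted edges (23,5,on); added nodes 24; added edges (24,2,on); result: nodes: 2:P, 3:P, 5:P, 11:P, 12:P, 14:t1, 15:t2, 18:t3, 20:tok, 24:tok edges: (2,15,in); (5,14,in); (5,18,in); (12,14,in); (15,3,out); (15,12,out); (18,2,out); (20,11,on); (24,2,on)
final:
nodes: 2:P, 3:P, 5:P, 11:P, 12:P, 14:t1, 15:t2, 18:t3, 20:tok, 24:tok
edges: (2,15,in); (5,14,in); (5,18,in); (12,14,in); (15,3,out); (15,12,out); (18,2,out); (20,11,on); (24,2,on)
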